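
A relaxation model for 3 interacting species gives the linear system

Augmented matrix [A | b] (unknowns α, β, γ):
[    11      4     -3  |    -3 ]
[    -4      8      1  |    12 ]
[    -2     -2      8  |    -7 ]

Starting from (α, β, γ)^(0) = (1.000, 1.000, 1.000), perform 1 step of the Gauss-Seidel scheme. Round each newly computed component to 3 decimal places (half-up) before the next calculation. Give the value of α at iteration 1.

Iteration 1:
  α = (-3 - (4)·1.000 - (-3)·1.000) / (11) = -0.364
  β = (12 - (-4)·-0.364 - (1)·1.000) / (8) = 1.193
  γ = (-7 - (-2)·-0.364 - (-2)·1.193) / (8) = -0.668

-0.364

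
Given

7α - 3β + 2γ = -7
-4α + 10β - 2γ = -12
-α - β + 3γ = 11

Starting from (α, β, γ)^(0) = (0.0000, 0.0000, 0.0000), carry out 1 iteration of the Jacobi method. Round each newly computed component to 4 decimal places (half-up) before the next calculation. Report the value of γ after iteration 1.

3.6667

Iteration 1:
  α = (-7 - (-3)·0.0000 - (2)·0.0000) / (7) = -1.0000
  β = (-12 - (-4)·0.0000 - (-2)·0.0000) / (10) = -1.2000
  γ = (11 - (-1)·0.0000 - (-1)·0.0000) / (3) = 3.6667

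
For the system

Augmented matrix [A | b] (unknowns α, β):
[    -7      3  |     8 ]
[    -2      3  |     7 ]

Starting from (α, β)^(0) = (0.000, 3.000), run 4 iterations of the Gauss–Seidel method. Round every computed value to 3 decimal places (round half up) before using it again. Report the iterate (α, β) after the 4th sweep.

Iteration 1:
  α = (8 - (3)·3.000) / (-7) = 0.143
  β = (7 - (-2)·0.143) / (3) = 2.429
Iteration 2:
  α = (8 - (3)·2.429) / (-7) = -0.102
  β = (7 - (-2)·-0.102) / (3) = 2.265
Iteration 3:
  α = (8 - (3)·2.265) / (-7) = -0.172
  β = (7 - (-2)·-0.172) / (3) = 2.219
Iteration 4:
  α = (8 - (3)·2.219) / (-7) = -0.192
  β = (7 - (-2)·-0.192) / (3) = 2.205

(-0.192, 2.205)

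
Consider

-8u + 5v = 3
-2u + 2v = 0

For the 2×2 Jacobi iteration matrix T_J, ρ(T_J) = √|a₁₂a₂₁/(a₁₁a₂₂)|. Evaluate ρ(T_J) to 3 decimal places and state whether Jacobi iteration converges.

a₁₂a₂₁/(a₁₁a₂₂) = (5)·(-2) / ((-8)·(2)) = 0.625000
ρ = √|0.625000| = √0.625000 = 0.791
ρ < 1, so Jacobi converges

0.791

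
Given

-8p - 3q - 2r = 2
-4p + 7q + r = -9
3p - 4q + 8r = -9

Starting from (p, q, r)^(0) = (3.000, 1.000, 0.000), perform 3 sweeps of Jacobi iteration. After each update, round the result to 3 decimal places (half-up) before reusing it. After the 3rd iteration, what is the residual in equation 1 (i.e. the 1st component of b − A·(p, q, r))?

-1.658

Iteration 1:
  p = (2 - (-3)·1.000 - (-2)·0.000) / (-8) = -0.625
  q = (-9 - (-4)·3.000 - (1)·0.000) / (7) = 0.429
  r = (-9 - (3)·3.000 - (-4)·1.000) / (8) = -1.750
Iteration 2:
  p = (2 - (-3)·0.429 - (-2)·-1.750) / (-8) = 0.027
  q = (-9 - (-4)·-0.625 - (1)·-1.750) / (7) = -1.393
  r = (-9 - (3)·-0.625 - (-4)·0.429) / (8) = -0.676
Iteration 3:
  p = (2 - (-3)·-1.393 - (-2)·-0.676) / (-8) = 0.441
  q = (-9 - (-4)·0.027 - (1)·-0.676) / (7) = -1.174
  r = (-9 - (3)·0.027 - (-4)·-1.393) / (8) = -1.832
Residual b − A·x = (-1.658, 2.814, -0.363)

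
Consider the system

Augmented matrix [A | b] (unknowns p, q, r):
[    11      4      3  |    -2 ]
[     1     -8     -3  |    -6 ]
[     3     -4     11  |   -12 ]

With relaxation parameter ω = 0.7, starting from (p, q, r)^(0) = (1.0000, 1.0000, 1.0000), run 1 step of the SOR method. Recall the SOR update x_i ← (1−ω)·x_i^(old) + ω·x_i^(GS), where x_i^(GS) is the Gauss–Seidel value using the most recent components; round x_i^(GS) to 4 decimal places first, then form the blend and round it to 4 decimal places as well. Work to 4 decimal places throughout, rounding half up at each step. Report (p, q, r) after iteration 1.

(-0.2727, 0.5386, -0.2745)

Iteration 1:
  p: GS value = (-2 - (4)·1.0000 - (3)·1.0000) / (11) = -0.8182;  p ← (1−ω)·1.0000 + ω·-0.8182 = -0.2727
  q: GS value = (-6 - (1)·-0.2727 - (-3)·1.0000) / (-8) = 0.3409;  q ← (1−ω)·1.0000 + ω·0.3409 = 0.5386
  r: GS value = (-12 - (3)·-0.2727 - (-4)·0.5386) / (11) = -0.8207;  r ← (1−ω)·1.0000 + ω·-0.8207 = -0.2745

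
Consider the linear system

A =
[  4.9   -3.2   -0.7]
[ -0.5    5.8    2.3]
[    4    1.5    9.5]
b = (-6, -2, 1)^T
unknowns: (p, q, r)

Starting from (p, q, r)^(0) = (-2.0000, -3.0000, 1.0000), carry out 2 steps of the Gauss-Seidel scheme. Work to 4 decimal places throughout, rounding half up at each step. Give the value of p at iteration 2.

-1.6593

Iteration 1:
  p = (-6 - (-3.2)·-3.0000 - (-0.7)·1.0000) / (4.9) = -3.0408
  q = (-2 - (-0.5)·-3.0408 - (2.3)·1.0000) / (5.8) = -1.0035
  r = (1 - (4)·-3.0408 - (1.5)·-1.0035) / (9.5) = 1.5440
Iteration 2:
  p = (-6 - (-3.2)·-1.0035 - (-0.7)·1.5440) / (4.9) = -1.6593
  q = (-2 - (-0.5)·-1.6593 - (2.3)·1.5440) / (5.8) = -1.1001
  r = (1 - (4)·-1.6593 - (1.5)·-1.1001) / (9.5) = 0.9776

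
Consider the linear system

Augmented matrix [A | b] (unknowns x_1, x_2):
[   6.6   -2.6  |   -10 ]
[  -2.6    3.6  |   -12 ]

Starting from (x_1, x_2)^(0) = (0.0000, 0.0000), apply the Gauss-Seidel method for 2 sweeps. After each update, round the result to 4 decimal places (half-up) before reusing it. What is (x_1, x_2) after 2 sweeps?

(-3.2594, -5.6873)

Iteration 1:
  x_1 = (-10 - (-2.6)·0.0000) / (6.6) = -1.5152
  x_2 = (-12 - (-2.6)·-1.5152) / (3.6) = -4.4276
Iteration 2:
  x_1 = (-10 - (-2.6)·-4.4276) / (6.6) = -3.2594
  x_2 = (-12 - (-2.6)·-3.2594) / (3.6) = -5.6873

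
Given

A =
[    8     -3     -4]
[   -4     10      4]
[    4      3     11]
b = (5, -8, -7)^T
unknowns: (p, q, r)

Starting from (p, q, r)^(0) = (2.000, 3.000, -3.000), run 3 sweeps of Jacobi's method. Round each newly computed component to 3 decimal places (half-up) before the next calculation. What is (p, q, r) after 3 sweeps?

Iteration 1:
  p = (5 - (-3)·3.000 - (-4)·-3.000) / (8) = 0.250
  q = (-8 - (-4)·2.000 - (4)·-3.000) / (10) = 1.200
  r = (-7 - (4)·2.000 - (3)·3.000) / (11) = -2.182
Iteration 2:
  p = (5 - (-3)·1.200 - (-4)·-2.182) / (8) = -0.016
  q = (-8 - (-4)·0.250 - (4)·-2.182) / (10) = 0.173
  r = (-7 - (4)·0.250 - (3)·1.200) / (11) = -1.055
Iteration 3:
  p = (5 - (-3)·0.173 - (-4)·-1.055) / (8) = 0.162
  q = (-8 - (-4)·-0.016 - (4)·-1.055) / (10) = -0.384
  r = (-7 - (4)·-0.016 - (3)·0.173) / (11) = -0.678

(0.162, -0.384, -0.678)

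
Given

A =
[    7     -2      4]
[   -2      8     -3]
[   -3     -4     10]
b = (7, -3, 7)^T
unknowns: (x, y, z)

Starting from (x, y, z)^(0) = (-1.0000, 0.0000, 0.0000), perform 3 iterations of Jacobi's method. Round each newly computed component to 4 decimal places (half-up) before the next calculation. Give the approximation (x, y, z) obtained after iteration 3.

(0.5786, 0.0545, 0.8879)

Iteration 1:
  x = (7 - (-2)·0.0000 - (4)·0.0000) / (7) = 1.0000
  y = (-3 - (-2)·-1.0000 - (-3)·0.0000) / (8) = -0.6250
  z = (7 - (-3)·-1.0000 - (-4)·0.0000) / (10) = 0.4000
Iteration 2:
  x = (7 - (-2)·-0.6250 - (4)·0.4000) / (7) = 0.5929
  y = (-3 - (-2)·1.0000 - (-3)·0.4000) / (8) = 0.0250
  z = (7 - (-3)·1.0000 - (-4)·-0.6250) / (10) = 0.7500
Iteration 3:
  x = (7 - (-2)·0.0250 - (4)·0.7500) / (7) = 0.5786
  y = (-3 - (-2)·0.5929 - (-3)·0.7500) / (8) = 0.0545
  z = (7 - (-3)·0.5929 - (-4)·0.0250) / (10) = 0.8879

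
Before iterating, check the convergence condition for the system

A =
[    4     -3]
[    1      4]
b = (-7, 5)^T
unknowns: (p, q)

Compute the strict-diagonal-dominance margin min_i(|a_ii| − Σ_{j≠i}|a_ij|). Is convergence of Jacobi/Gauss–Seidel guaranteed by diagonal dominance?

row 1: |4| − (3) = 1
row 2: |4| − (1) = 3
minimum over rows = 1 → strictly diagonally dominant (convergence guaranteed)

1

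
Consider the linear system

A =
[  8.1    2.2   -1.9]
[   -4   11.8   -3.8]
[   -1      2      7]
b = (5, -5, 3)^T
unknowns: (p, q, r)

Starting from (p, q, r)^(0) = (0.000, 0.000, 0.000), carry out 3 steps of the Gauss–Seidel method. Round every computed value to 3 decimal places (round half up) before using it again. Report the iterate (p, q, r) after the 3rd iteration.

(0.732, -0.004, 0.534)

Iteration 1:
  p = (5 - (2.2)·0.000 - (-1.9)·0.000) / (8.1) = 0.617
  q = (-5 - (-4)·0.617 - (-3.8)·0.000) / (11.8) = -0.215
  r = (3 - (-1)·0.617 - (2)·-0.215) / (7) = 0.578
Iteration 2:
  p = (5 - (2.2)·-0.215 - (-1.9)·0.578) / (8.1) = 0.811
  q = (-5 - (-4)·0.811 - (-3.8)·0.578) / (11.8) = 0.037
  r = (3 - (-1)·0.811 - (2)·0.037) / (7) = 0.534
Iteration 3:
  p = (5 - (2.2)·0.037 - (-1.9)·0.534) / (8.1) = 0.732
  q = (-5 - (-4)·0.732 - (-3.8)·0.534) / (11.8) = -0.004
  r = (3 - (-1)·0.732 - (2)·-0.004) / (7) = 0.534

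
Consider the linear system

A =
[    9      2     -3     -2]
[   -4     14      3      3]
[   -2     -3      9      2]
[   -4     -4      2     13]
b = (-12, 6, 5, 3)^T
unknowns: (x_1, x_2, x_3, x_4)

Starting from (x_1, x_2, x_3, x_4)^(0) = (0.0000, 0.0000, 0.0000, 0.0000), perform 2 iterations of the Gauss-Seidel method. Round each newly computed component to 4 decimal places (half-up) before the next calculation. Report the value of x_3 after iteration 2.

Iteration 1:
  x_1 = (-12 - (2)·0.0000 - (-3)·0.0000 - (-2)·0.0000) / (9) = -1.3333
  x_2 = (6 - (-4)·-1.3333 - (3)·0.0000 - (3)·0.0000) / (14) = 0.0476
  x_3 = (5 - (-2)·-1.3333 - (-3)·0.0476 - (2)·0.0000) / (9) = 0.2751
  x_4 = (3 - (-4)·-1.3333 - (-4)·0.0476 - (2)·0.2751) / (13) = -0.2072
Iteration 2:
  x_1 = (-12 - (2)·0.0476 - (-3)·0.2751 - (-2)·-0.2072) / (9) = -1.2983
  x_2 = (6 - (-4)·-1.2983 - (3)·0.2751 - (3)·-0.2072) / (14) = 0.0431
  x_3 = (5 - (-2)·-1.2983 - (-3)·0.0431 - (2)·-0.2072) / (9) = 0.3275
  x_4 = (3 - (-4)·-1.2983 - (-4)·0.0431 - (2)·0.3275) / (13) = -0.2058

0.3275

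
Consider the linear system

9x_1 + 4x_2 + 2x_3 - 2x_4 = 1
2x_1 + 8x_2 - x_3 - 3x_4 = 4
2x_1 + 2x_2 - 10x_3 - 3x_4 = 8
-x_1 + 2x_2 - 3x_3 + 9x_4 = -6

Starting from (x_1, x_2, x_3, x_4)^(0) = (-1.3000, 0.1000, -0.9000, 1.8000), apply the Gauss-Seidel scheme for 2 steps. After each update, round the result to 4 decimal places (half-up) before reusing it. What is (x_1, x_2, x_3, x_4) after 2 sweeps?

Iteration 1:
  x_1 = (1 - (4)·0.1000 - (2)·-0.9000 - (-2)·1.8000) / (9) = 0.6667
  x_2 = (4 - (2)·0.6667 - (-1)·-0.9000 - (-3)·1.8000) / (8) = 0.8958
  x_3 = (8 - (2)·0.6667 - (2)·0.8958 - (-3)·1.8000) / (-10) = -1.0275
  x_4 = (-6 - (-1)·0.6667 - (2)·0.8958 - (-3)·-1.0275) / (9) = -1.1342
Iteration 2:
  x_1 = (1 - (4)·0.8958 - (2)·-1.0275 - (-2)·-1.1342) / (9) = -0.3107
  x_2 = (4 - (2)·-0.3107 - (-1)·-1.0275 - (-3)·-1.1342) / (8) = 0.0239
  x_3 = (8 - (2)·-0.3107 - (2)·0.0239 - (-3)·-1.1342) / (-10) = -0.5171
  x_4 = (-6 - (-1)·-0.3107 - (2)·0.0239 - (-3)·-0.5171) / (9) = -0.8789

(-0.3107, 0.0239, -0.5171, -0.8789)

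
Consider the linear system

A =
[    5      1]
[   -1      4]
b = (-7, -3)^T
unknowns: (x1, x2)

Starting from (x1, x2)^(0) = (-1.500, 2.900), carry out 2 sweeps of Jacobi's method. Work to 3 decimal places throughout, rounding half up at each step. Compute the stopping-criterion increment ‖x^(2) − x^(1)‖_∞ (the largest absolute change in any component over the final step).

0.805

Iteration 1:
  x1 = (-7 - (1)·2.900) / (5) = -1.980
  x2 = (-3 - (-1)·-1.500) / (4) = -1.125
Iteration 2:
  x1 = (-7 - (1)·-1.125) / (5) = -1.175
  x2 = (-3 - (-1)·-1.980) / (4) = -1.245
Change: (0.805, -0.120) → max |·| = 0.805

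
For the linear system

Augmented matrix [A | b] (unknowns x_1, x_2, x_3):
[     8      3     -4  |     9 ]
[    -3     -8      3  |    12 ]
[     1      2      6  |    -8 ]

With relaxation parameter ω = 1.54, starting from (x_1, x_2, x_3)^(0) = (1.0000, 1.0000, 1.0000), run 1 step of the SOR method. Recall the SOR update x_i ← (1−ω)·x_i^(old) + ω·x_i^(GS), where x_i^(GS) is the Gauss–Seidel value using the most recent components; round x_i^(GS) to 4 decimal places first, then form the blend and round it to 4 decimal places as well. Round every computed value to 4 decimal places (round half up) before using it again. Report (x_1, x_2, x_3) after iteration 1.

Iteration 1:
  x_1: GS value = (9 - (3)·1.0000 - (-4)·1.0000) / (8) = 1.2500;  x_1 ← (1−ω)·1.0000 + ω·1.2500 = 1.3850
  x_2: GS value = (12 - (-3)·1.3850 - (3)·1.0000) / (-8) = -1.6444;  x_2 ← (1−ω)·1.0000 + ω·-1.6444 = -3.0724
  x_3: GS value = (-8 - (1)·1.3850 - (2)·-3.0724) / (6) = -0.5400;  x_3 ← (1−ω)·1.0000 + ω·-0.5400 = -1.3716

(1.3850, -3.0724, -1.3716)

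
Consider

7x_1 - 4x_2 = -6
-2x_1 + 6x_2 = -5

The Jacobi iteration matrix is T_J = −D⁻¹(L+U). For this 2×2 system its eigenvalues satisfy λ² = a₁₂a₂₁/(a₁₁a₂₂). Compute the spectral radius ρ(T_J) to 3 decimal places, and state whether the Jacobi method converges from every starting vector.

a₁₂a₂₁/(a₁₁a₂₂) = (-4)·(-2) / ((7)·(6)) = 0.190476
ρ = √|0.190476| = √0.190476 = 0.436
ρ < 1, so Jacobi converges

0.436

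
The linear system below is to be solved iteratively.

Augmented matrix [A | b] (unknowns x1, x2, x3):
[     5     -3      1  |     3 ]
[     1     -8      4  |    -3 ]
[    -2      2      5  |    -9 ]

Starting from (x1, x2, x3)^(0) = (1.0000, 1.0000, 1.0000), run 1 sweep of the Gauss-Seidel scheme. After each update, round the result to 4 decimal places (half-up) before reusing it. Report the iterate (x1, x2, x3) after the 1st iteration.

Iteration 1:
  x1 = (3 - (-3)·1.0000 - (1)·1.0000) / (5) = 1.0000
  x2 = (-3 - (1)·1.0000 - (4)·1.0000) / (-8) = 1.0000
  x3 = (-9 - (-2)·1.0000 - (2)·1.0000) / (5) = -1.8000

(1.0000, 1.0000, -1.8000)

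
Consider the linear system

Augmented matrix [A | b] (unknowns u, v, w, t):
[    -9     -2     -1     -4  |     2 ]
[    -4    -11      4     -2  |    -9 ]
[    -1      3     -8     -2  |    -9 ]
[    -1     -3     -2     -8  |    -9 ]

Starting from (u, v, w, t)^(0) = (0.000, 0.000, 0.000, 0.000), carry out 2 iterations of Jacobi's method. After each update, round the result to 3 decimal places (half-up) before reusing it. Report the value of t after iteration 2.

0.565

Iteration 1:
  u = (2 - (-2)·0.000 - (-1)·0.000 - (-4)·0.000) / (-9) = -0.222
  v = (-9 - (-4)·0.000 - (4)·0.000 - (-2)·0.000) / (-11) = 0.818
  w = (-9 - (-1)·0.000 - (3)·0.000 - (-2)·0.000) / (-8) = 1.125
  t = (-9 - (-1)·0.000 - (-3)·0.000 - (-2)·0.000) / (-8) = 1.125
Iteration 2:
  u = (2 - (-2)·0.818 - (-1)·1.125 - (-4)·1.125) / (-9) = -1.029
  v = (-9 - (-4)·-0.222 - (4)·1.125 - (-2)·1.125) / (-11) = 1.103
  w = (-9 - (-1)·-0.222 - (3)·0.818 - (-2)·1.125) / (-8) = 1.178
  t = (-9 - (-1)·-0.222 - (-3)·0.818 - (-2)·1.125) / (-8) = 0.565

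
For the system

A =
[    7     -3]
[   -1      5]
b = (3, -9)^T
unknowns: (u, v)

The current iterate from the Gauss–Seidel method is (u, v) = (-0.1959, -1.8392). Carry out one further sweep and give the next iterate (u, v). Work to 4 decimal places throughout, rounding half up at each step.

One sweep:
  u = (3 - (-3)·-1.8392) / (7) = -0.3597
  v = (-9 - (-1)·-0.3597) / (5) = -1.8719

(-0.3597, -1.8719)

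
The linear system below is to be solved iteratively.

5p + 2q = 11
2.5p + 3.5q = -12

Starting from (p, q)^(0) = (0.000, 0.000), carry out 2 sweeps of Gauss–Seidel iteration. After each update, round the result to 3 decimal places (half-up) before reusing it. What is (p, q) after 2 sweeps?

(4.200, -6.429)

Iteration 1:
  p = (11 - (2)·0.000) / (5) = 2.200
  q = (-12 - (2.5)·2.200) / (3.5) = -5.000
Iteration 2:
  p = (11 - (2)·-5.000) / (5) = 4.200
  q = (-12 - (2.5)·4.200) / (3.5) = -6.429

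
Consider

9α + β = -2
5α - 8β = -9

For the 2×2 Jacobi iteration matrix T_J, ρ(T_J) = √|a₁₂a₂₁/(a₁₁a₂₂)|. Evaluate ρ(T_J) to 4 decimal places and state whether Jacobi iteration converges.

a₁₂a₂₁/(a₁₁a₂₂) = (1)·(5) / ((9)·(-8)) = -0.069444
ρ = √|-0.069444| = √0.069444 = 0.2635
ρ < 1, so Jacobi converges

0.2635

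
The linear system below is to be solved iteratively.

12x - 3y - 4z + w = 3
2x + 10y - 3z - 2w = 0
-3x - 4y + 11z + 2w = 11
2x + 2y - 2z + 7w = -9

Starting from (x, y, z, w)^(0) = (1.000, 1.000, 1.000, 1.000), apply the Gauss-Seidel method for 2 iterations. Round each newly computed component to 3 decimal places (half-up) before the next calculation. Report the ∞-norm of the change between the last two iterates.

0.425

Iteration 1:
  x = (3 - (-3)·1.000 - (-4)·1.000 - (1)·1.000) / (12) = 0.750
  y = (0 - (2)·0.750 - (-3)·1.000 - (-2)·1.000) / (10) = 0.350
  z = (11 - (-3)·0.750 - (-4)·0.350 - (2)·1.000) / (11) = 1.150
  w = (-9 - (2)·0.750 - (2)·0.350 - (-2)·1.150) / (7) = -1.271
Iteration 2:
  x = (3 - (-3)·0.350 - (-4)·1.150 - (1)·-1.271) / (12) = 0.827
  y = (0 - (2)·0.827 - (-3)·1.150 - (-2)·-1.271) / (10) = -0.075
  z = (11 - (-3)·0.827 - (-4)·-0.075 - (2)·-1.271) / (11) = 1.429
  w = (-9 - (2)·0.827 - (2)·-0.075 - (-2)·1.429) / (7) = -1.092
Change: (0.077, -0.425, 0.279, 0.179) → max |·| = 0.425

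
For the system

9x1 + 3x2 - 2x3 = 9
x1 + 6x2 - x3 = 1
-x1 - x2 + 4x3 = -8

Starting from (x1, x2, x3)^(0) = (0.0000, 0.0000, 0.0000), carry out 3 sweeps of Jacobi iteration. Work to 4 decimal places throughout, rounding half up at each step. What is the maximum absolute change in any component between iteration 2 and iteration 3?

0.2500

Iteration 1:
  x1 = (9 - (3)·0.0000 - (-2)·0.0000) / (9) = 1.0000
  x2 = (1 - (1)·0.0000 - (-1)·0.0000) / (6) = 0.1667
  x3 = (-8 - (-1)·0.0000 - (-1)·0.0000) / (4) = -2.0000
Iteration 2:
  x1 = (9 - (3)·0.1667 - (-2)·-2.0000) / (9) = 0.5000
  x2 = (1 - (1)·1.0000 - (-1)·-2.0000) / (6) = -0.3333
  x3 = (-8 - (-1)·1.0000 - (-1)·0.1667) / (4) = -1.7083
Iteration 3:
  x1 = (9 - (3)·-0.3333 - (-2)·-1.7083) / (9) = 0.7315
  x2 = (1 - (1)·0.5000 - (-1)·-1.7083) / (6) = -0.2014
  x3 = (-8 - (-1)·0.5000 - (-1)·-0.3333) / (4) = -1.9583
Change: (0.2315, 0.1319, -0.2500) → max |·| = 0.2500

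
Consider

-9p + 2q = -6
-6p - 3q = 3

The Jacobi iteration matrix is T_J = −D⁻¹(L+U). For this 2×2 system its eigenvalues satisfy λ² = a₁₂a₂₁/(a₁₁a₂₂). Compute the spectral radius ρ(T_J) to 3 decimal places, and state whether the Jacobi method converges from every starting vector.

a₁₂a₂₁/(a₁₁a₂₂) = (2)·(-6) / ((-9)·(-3)) = -0.444444
ρ = √|-0.444444| = √0.444444 = 0.667
ρ < 1, so Jacobi converges

0.667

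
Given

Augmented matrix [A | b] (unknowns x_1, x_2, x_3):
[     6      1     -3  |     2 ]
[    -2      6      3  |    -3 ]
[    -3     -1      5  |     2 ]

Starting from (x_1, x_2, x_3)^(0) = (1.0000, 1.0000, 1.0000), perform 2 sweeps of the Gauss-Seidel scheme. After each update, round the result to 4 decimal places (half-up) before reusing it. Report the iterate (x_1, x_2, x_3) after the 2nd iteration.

(0.7852, -0.5605, 0.7590)

Iteration 1:
  x_1 = (2 - (1)·1.0000 - (-3)·1.0000) / (6) = 0.6667
  x_2 = (-3 - (-2)·0.6667 - (3)·1.0000) / (6) = -0.7778
  x_3 = (2 - (-3)·0.6667 - (-1)·-0.7778) / (5) = 0.6445
Iteration 2:
  x_1 = (2 - (1)·-0.7778 - (-3)·0.6445) / (6) = 0.7852
  x_2 = (-3 - (-2)·0.7852 - (3)·0.6445) / (6) = -0.5605
  x_3 = (2 - (-3)·0.7852 - (-1)·-0.5605) / (5) = 0.7590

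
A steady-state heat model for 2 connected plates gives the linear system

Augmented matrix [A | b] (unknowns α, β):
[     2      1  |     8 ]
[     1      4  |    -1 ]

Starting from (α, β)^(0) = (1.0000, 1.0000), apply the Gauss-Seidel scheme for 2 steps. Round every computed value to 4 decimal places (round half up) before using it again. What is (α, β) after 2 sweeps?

(4.5625, -1.3906)

Iteration 1:
  α = (8 - (1)·1.0000) / (2) = 3.5000
  β = (-1 - (1)·3.5000) / (4) = -1.1250
Iteration 2:
  α = (8 - (1)·-1.1250) / (2) = 4.5625
  β = (-1 - (1)·4.5625) / (4) = -1.3906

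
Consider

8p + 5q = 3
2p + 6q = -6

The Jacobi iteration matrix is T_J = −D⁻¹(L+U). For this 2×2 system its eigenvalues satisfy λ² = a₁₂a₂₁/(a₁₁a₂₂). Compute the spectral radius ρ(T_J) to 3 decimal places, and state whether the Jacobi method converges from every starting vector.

0.456

a₁₂a₂₁/(a₁₁a₂₂) = (5)·(2) / ((8)·(6)) = 0.208333
ρ = √|0.208333| = √0.208333 = 0.456
ρ < 1, so Jacobi converges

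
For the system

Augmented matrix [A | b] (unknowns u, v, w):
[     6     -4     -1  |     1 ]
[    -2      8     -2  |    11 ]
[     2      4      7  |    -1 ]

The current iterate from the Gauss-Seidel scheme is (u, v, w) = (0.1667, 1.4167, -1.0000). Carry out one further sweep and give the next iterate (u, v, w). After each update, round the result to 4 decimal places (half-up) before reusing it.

One sweep:
  u = (1 - (-4)·1.4167 - (-1)·-1.0000) / (6) = 0.9445
  v = (11 - (-2)·0.9445 - (-2)·-1.0000) / (8) = 1.3611
  w = (-1 - (2)·0.9445 - (4)·1.3611) / (7) = -1.1905

(0.9445, 1.3611, -1.1905)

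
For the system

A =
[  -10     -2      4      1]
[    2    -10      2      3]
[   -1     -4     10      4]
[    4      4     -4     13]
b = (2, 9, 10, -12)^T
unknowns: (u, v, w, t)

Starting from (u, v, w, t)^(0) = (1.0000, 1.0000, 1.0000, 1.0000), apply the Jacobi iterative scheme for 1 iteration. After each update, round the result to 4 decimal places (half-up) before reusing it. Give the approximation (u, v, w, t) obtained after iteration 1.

(0.1000, -0.2000, 1.1000, -1.2308)

Iteration 1:
  u = (2 - (-2)·1.0000 - (4)·1.0000 - (1)·1.0000) / (-10) = 0.1000
  v = (9 - (2)·1.0000 - (2)·1.0000 - (3)·1.0000) / (-10) = -0.2000
  w = (10 - (-1)·1.0000 - (-4)·1.0000 - (4)·1.0000) / (10) = 1.1000
  t = (-12 - (4)·1.0000 - (4)·1.0000 - (-4)·1.0000) / (13) = -1.2308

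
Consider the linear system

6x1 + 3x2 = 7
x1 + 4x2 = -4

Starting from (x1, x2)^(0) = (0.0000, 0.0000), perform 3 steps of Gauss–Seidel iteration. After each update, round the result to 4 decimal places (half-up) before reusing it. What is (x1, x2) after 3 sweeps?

(1.8932, -1.4733)

Iteration 1:
  x1 = (7 - (3)·0.0000) / (6) = 1.1667
  x2 = (-4 - (1)·1.1667) / (4) = -1.2917
Iteration 2:
  x1 = (7 - (3)·-1.2917) / (6) = 1.8125
  x2 = (-4 - (1)·1.8125) / (4) = -1.4531
Iteration 3:
  x1 = (7 - (3)·-1.4531) / (6) = 1.8932
  x2 = (-4 - (1)·1.8932) / (4) = -1.4733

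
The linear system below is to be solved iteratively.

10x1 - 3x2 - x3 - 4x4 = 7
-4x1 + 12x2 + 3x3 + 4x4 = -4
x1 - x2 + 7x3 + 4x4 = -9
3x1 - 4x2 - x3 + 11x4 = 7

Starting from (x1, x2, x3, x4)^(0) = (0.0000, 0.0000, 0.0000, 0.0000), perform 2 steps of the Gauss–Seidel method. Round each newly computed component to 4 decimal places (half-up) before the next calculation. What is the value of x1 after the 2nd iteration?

Iteration 1:
  x1 = (7 - (-3)·0.0000 - (-1)·0.0000 - (-4)·0.0000) / (10) = 0.7000
  x2 = (-4 - (-4)·0.7000 - (3)·0.0000 - (4)·0.0000) / (12) = -0.1000
  x3 = (-9 - (1)·0.7000 - (-1)·-0.1000 - (4)·0.0000) / (7) = -1.4000
  x4 = (7 - (3)·0.7000 - (-4)·-0.1000 - (-1)·-1.4000) / (11) = 0.2818
Iteration 2:
  x1 = (7 - (-3)·-0.1000 - (-1)·-1.4000 - (-4)·0.2818) / (10) = 0.6427
  x2 = (-4 - (-4)·0.6427 - (3)·-1.4000 - (4)·0.2818) / (12) = 0.1370
  x3 = (-9 - (1)·0.6427 - (-1)·0.1370 - (4)·0.2818) / (7) = -1.5190
  x4 = (7 - (3)·0.6427 - (-4)·0.1370 - (-1)·-1.5190) / (11) = 0.3728

0.6427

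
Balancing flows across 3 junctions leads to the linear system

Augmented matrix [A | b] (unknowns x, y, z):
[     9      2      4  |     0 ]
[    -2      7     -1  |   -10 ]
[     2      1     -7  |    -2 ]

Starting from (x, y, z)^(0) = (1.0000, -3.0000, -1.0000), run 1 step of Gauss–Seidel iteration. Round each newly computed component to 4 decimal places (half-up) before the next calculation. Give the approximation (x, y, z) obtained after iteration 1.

Iteration 1:
  x = (0 - (2)·-3.0000 - (4)·-1.0000) / (9) = 1.1111
  y = (-10 - (-2)·1.1111 - (-1)·-1.0000) / (7) = -1.2540
  z = (-2 - (2)·1.1111 - (1)·-1.2540) / (-7) = 0.4240

(1.1111, -1.2540, 0.4240)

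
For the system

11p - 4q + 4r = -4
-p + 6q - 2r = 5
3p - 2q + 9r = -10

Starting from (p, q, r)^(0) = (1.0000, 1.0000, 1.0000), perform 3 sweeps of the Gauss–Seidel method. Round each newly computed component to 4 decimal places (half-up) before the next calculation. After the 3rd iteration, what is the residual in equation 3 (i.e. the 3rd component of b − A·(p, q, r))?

-0.0002

Iteration 1:
  p = (-4 - (-4)·1.0000 - (4)·1.0000) / (11) = -0.3636
  q = (5 - (-1)·-0.3636 - (-2)·1.0000) / (6) = 1.1061
  r = (-10 - (3)·-0.3636 - (-2)·1.1061) / (9) = -0.7441
Iteration 2:
  p = (-4 - (-4)·1.1061 - (4)·-0.7441) / (11) = 0.3092
  q = (5 - (-1)·0.3092 - (-2)·-0.7441) / (6) = 0.6368
  r = (-10 - (3)·0.3092 - (-2)·0.6368) / (9) = -1.0727
Iteration 3:
  p = (-4 - (-4)·0.6368 - (4)·-1.0727) / (11) = 0.2580
  q = (5 - (-1)·0.2580 - (-2)·-1.0727) / (6) = 0.5188
  r = (-10 - (3)·0.2580 - (-2)·0.5188) / (9) = -1.0818
Residual b − A·x = (-0.4356, -0.0184, -0.0002)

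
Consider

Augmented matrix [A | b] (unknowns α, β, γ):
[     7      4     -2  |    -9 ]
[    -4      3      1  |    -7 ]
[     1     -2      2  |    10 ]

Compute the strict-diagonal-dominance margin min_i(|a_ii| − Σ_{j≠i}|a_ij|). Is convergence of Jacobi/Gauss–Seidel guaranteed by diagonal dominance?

row 1: |7| − (4+2) = 1
row 2: |3| − (4+1) = -2
row 3: |2| − (1+2) = -1
minimum over rows = -2 → not strictly diagonally dominant

-2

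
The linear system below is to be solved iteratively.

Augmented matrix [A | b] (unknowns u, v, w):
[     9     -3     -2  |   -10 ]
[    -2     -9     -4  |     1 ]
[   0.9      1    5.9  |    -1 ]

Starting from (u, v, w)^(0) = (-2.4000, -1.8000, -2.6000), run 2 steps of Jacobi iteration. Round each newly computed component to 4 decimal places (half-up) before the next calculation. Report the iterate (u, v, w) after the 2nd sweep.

Iteration 1:
  u = (-10 - (-3)·-1.8000 - (-2)·-2.6000) / (9) = -2.2889
  v = (1 - (-2)·-2.4000 - (-4)·-2.6000) / (-9) = 1.5778
  w = (-1 - (0.9)·-2.4000 - (1)·-1.8000) / (5.9) = 0.5017
Iteration 2:
  u = (-10 - (-3)·1.5778 - (-2)·0.5017) / (9) = -0.4737
  v = (1 - (-2)·-2.2889 - (-4)·0.5017) / (-9) = 0.1746
  w = (-1 - (0.9)·-2.2889 - (1)·1.5778) / (5.9) = -0.0878

(-0.4737, 0.1746, -0.0878)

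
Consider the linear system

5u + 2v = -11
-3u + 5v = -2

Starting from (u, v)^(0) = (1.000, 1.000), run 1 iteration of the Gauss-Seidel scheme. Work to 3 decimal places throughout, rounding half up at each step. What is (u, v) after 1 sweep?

(-2.600, -1.960)

Iteration 1:
  u = (-11 - (2)·1.000) / (5) = -2.600
  v = (-2 - (-3)·-2.600) / (5) = -1.960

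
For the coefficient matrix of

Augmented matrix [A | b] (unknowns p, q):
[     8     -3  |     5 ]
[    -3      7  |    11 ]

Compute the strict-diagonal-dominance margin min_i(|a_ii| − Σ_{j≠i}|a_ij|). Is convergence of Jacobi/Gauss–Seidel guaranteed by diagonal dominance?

4

row 1: |8| − (3) = 5
row 2: |7| − (3) = 4
minimum over rows = 4 → strictly diagonally dominant (convergence guaranteed)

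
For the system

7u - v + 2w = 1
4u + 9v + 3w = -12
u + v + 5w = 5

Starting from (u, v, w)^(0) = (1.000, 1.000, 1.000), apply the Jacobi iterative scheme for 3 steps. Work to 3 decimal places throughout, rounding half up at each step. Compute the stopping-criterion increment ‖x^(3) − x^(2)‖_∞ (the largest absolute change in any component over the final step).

0.152

Iteration 1:
  u = (1 - (-1)·1.000 - (2)·1.000) / (7) = 0.000
  v = (-12 - (4)·1.000 - (3)·1.000) / (9) = -2.111
  w = (5 - (1)·1.000 - (1)·1.000) / (5) = 0.600
Iteration 2:
  u = (1 - (-1)·-2.111 - (2)·0.600) / (7) = -0.330
  v = (-12 - (4)·0.000 - (3)·0.600) / (9) = -1.533
  w = (5 - (1)·0.000 - (1)·-2.111) / (5) = 1.422
Iteration 3:
  u = (1 - (-1)·-1.533 - (2)·1.422) / (7) = -0.482
  v = (-12 - (4)·-0.330 - (3)·1.422) / (9) = -1.661
  w = (5 - (1)·-0.330 - (1)·-1.533) / (5) = 1.373
Change: (-0.152, -0.128, -0.049) → max |·| = 0.152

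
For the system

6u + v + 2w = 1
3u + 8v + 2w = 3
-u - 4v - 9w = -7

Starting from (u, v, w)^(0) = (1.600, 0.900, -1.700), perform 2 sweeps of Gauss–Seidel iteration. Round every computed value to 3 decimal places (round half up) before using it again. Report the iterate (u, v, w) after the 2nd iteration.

Iteration 1:
  u = (1 - (1)·0.900 - (2)·-1.700) / (6) = 0.583
  v = (3 - (3)·0.583 - (2)·-1.700) / (8) = 0.581
  w = (-7 - (-1)·0.583 - (-4)·0.581) / (-9) = 0.455
Iteration 2:
  u = (1 - (1)·0.581 - (2)·0.455) / (6) = -0.082
  v = (3 - (3)·-0.082 - (2)·0.455) / (8) = 0.292
  w = (-7 - (-1)·-0.082 - (-4)·0.292) / (-9) = 0.657

(-0.082, 0.292, 0.657)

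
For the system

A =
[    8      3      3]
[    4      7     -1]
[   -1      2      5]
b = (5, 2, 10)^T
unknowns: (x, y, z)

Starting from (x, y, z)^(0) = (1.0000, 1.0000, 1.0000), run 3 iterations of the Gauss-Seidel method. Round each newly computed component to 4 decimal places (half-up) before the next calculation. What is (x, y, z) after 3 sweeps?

Iteration 1:
  x = (5 - (3)·1.0000 - (3)·1.0000) / (8) = -0.1250
  y = (2 - (4)·-0.1250 - (-1)·1.0000) / (7) = 0.5000
  z = (10 - (-1)·-0.1250 - (2)·0.5000) / (5) = 1.7750
Iteration 2:
  x = (5 - (3)·0.5000 - (3)·1.7750) / (8) = -0.2281
  y = (2 - (4)·-0.2281 - (-1)·1.7750) / (7) = 0.6696
  z = (10 - (-1)·-0.2281 - (2)·0.6696) / (5) = 1.6865
Iteration 3:
  x = (5 - (3)·0.6696 - (3)·1.6865) / (8) = -0.2585
  y = (2 - (4)·-0.2585 - (-1)·1.6865) / (7) = 0.6744
  z = (10 - (-1)·-0.2585 - (2)·0.6744) / (5) = 1.6785

(-0.2585, 0.6744, 1.6785)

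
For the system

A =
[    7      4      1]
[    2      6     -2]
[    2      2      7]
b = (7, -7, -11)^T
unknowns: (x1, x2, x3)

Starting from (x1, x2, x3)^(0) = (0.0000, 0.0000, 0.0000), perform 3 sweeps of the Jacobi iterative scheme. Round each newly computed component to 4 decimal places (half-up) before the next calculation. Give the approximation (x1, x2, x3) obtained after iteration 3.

Iteration 1:
  x1 = (7 - (4)·0.0000 - (1)·0.0000) / (7) = 1.0000
  x2 = (-7 - (2)·0.0000 - (-2)·0.0000) / (6) = -1.1667
  x3 = (-11 - (2)·0.0000 - (2)·0.0000) / (7) = -1.5714
Iteration 2:
  x1 = (7 - (4)·-1.1667 - (1)·-1.5714) / (7) = 1.8912
  x2 = (-7 - (2)·1.0000 - (-2)·-1.5714) / (6) = -2.0238
  x3 = (-11 - (2)·1.0000 - (2)·-1.1667) / (7) = -1.5238
Iteration 3:
  x1 = (7 - (4)·-2.0238 - (1)·-1.5238) / (7) = 2.3741
  x2 = (-7 - (2)·1.8912 - (-2)·-1.5238) / (6) = -2.3050
  x3 = (-11 - (2)·1.8912 - (2)·-2.0238) / (7) = -1.5335

(2.3741, -2.3050, -1.5335)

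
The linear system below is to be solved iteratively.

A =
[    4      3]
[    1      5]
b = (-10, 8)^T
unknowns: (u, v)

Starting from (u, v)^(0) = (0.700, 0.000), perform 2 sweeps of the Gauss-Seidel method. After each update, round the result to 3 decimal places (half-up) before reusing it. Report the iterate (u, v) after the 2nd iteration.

(-4.075, 2.415)

Iteration 1:
  u = (-10 - (3)·0.000) / (4) = -2.500
  v = (8 - (1)·-2.500) / (5) = 2.100
Iteration 2:
  u = (-10 - (3)·2.100) / (4) = -4.075
  v = (8 - (1)·-4.075) / (5) = 2.415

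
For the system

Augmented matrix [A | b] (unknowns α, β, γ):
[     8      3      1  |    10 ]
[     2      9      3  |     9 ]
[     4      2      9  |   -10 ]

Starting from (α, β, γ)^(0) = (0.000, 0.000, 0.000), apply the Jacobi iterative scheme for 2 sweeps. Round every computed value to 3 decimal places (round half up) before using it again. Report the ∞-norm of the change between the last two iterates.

Iteration 1:
  α = (10 - (3)·0.000 - (1)·0.000) / (8) = 1.250
  β = (9 - (2)·0.000 - (3)·0.000) / (9) = 1.000
  γ = (-10 - (4)·0.000 - (2)·0.000) / (9) = -1.111
Iteration 2:
  α = (10 - (3)·1.000 - (1)·-1.111) / (8) = 1.014
  β = (9 - (2)·1.250 - (3)·-1.111) / (9) = 1.093
  γ = (-10 - (4)·1.250 - (2)·1.000) / (9) = -1.889
Change: (-0.236, 0.093, -0.778) → max |·| = 0.778

0.778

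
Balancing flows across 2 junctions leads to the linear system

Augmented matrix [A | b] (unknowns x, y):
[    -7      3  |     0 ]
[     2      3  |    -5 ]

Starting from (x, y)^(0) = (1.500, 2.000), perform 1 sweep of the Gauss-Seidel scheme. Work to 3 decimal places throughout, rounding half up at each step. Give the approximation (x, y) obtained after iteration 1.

Iteration 1:
  x = (0 - (3)·2.000) / (-7) = 0.857
  y = (-5 - (2)·0.857) / (3) = -2.238

(0.857, -2.238)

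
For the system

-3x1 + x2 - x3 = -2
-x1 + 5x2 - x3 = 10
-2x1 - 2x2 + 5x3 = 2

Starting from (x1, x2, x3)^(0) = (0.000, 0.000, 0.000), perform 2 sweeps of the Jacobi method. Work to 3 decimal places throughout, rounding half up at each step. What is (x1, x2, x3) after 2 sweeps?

Iteration 1:
  x1 = (-2 - (1)·0.000 - (-1)·0.000) / (-3) = 0.667
  x2 = (10 - (-1)·0.000 - (-1)·0.000) / (5) = 2.000
  x3 = (2 - (-2)·0.000 - (-2)·0.000) / (5) = 0.400
Iteration 2:
  x1 = (-2 - (1)·2.000 - (-1)·0.400) / (-3) = 1.200
  x2 = (10 - (-1)·0.667 - (-1)·0.400) / (5) = 2.213
  x3 = (2 - (-2)·0.667 - (-2)·2.000) / (5) = 1.467

(1.200, 2.213, 1.467)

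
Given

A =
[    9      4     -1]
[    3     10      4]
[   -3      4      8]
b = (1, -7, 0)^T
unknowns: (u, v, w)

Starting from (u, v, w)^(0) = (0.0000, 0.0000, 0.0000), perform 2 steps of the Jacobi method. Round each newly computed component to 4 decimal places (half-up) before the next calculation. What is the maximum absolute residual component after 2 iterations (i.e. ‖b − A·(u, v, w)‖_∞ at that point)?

Iteration 1:
  u = (1 - (4)·0.0000 - (-1)·0.0000) / (9) = 0.1111
  v = (-7 - (3)·0.0000 - (4)·0.0000) / (10) = -0.7000
  w = (0 - (-3)·0.0000 - (4)·0.0000) / (8) = 0.0000
Iteration 2:
  u = (1 - (4)·-0.7000 - (-1)·0.0000) / (9) = 0.4222
  v = (-7 - (3)·0.1111 - (4)·0.0000) / (10) = -0.7333
  w = (0 - (-3)·0.1111 - (4)·-0.7000) / (8) = 0.3917
Residual b − A·x = (0.5251, -2.5004, 1.0662); ∞-norm = 2.5004

2.5004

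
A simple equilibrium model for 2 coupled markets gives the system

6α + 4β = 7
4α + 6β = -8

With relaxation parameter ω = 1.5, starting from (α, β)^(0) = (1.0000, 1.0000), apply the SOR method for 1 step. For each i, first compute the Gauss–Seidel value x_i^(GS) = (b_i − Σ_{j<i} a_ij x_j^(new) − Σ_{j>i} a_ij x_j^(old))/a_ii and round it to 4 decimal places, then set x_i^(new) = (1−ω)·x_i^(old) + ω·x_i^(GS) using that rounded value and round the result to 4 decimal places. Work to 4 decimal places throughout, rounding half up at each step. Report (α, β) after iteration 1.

Iteration 1:
  α: GS value = (7 - (4)·1.0000) / (6) = 0.5000;  α ← (1−ω)·1.0000 + ω·0.5000 = 0.2500
  β: GS value = (-8 - (4)·0.2500) / (6) = -1.5000;  β ← (1−ω)·1.0000 + ω·-1.5000 = -2.7500

(0.2500, -2.7500)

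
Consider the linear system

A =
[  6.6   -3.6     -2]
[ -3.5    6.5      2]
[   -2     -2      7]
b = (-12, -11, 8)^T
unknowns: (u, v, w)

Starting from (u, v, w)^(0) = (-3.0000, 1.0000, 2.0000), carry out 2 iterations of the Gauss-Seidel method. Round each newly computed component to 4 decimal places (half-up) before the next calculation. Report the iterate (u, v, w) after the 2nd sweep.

(-3.2150, -3.4821, -0.7706)

Iteration 1:
  u = (-12 - (-3.6)·1.0000 - (-2)·2.0000) / (6.6) = -0.6667
  v = (-11 - (-3.5)·-0.6667 - (2)·2.0000) / (6.5) = -2.6667
  w = (8 - (-2)·-0.6667 - (-2)·-2.6667) / (7) = 0.1905
Iteration 2:
  u = (-12 - (-3.6)·-2.6667 - (-2)·0.1905) / (6.6) = -3.2150
  v = (-11 - (-3.5)·-3.2150 - (2)·0.1905) / (6.5) = -3.4821
  w = (8 - (-2)·-3.2150 - (-2)·-3.4821) / (7) = -0.7706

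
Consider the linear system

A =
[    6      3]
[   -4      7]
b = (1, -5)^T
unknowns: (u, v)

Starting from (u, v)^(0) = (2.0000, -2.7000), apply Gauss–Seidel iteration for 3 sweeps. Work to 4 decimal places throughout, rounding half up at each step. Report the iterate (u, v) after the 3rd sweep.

(0.4980, -0.4297)

Iteration 1:
  u = (1 - (3)·-2.7000) / (6) = 1.5167
  v = (-5 - (-4)·1.5167) / (7) = 0.1524
Iteration 2:
  u = (1 - (3)·0.1524) / (6) = 0.0905
  v = (-5 - (-4)·0.0905) / (7) = -0.6626
Iteration 3:
  u = (1 - (3)·-0.6626) / (6) = 0.4980
  v = (-5 - (-4)·0.4980) / (7) = -0.4297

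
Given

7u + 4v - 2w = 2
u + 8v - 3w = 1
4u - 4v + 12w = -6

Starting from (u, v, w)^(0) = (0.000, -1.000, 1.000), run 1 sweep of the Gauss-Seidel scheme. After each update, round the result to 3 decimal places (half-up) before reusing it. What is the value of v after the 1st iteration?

Iteration 1:
  u = (2 - (4)·-1.000 - (-2)·1.000) / (7) = 1.143
  v = (1 - (1)·1.143 - (-3)·1.000) / (8) = 0.357
  w = (-6 - (4)·1.143 - (-4)·0.357) / (12) = -0.762

0.357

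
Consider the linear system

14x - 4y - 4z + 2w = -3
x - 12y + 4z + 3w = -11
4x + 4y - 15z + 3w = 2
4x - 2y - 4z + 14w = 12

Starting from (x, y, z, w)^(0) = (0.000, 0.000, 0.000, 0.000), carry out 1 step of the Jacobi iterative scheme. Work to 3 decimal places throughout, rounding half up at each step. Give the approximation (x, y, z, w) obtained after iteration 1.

Iteration 1:
  x = (-3 - (-4)·0.000 - (-4)·0.000 - (2)·0.000) / (14) = -0.214
  y = (-11 - (1)·0.000 - (4)·0.000 - (3)·0.000) / (-12) = 0.917
  z = (2 - (4)·0.000 - (4)·0.000 - (3)·0.000) / (-15) = -0.133
  w = (12 - (4)·0.000 - (-2)·0.000 - (-4)·0.000) / (14) = 0.857

(-0.214, 0.917, -0.133, 0.857)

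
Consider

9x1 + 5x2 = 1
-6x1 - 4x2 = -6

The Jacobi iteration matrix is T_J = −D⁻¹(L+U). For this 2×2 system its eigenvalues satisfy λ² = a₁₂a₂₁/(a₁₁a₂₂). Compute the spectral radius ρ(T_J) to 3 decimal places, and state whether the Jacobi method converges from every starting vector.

a₁₂a₂₁/(a₁₁a₂₂) = (5)·(-6) / ((9)·(-4)) = 0.833333
ρ = √|0.833333| = √0.833333 = 0.913
ρ < 1, so Jacobi converges

0.913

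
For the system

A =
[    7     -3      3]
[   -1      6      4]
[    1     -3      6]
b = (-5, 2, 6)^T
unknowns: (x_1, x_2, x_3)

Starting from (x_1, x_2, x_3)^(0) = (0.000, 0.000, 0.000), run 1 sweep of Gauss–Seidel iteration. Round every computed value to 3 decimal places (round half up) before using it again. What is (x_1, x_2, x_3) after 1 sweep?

Iteration 1:
  x_1 = (-5 - (-3)·0.000 - (3)·0.000) / (7) = -0.714
  x_2 = (2 - (-1)·-0.714 - (4)·0.000) / (6) = 0.214
  x_3 = (6 - (1)·-0.714 - (-3)·0.214) / (6) = 1.226

(-0.714, 0.214, 1.226)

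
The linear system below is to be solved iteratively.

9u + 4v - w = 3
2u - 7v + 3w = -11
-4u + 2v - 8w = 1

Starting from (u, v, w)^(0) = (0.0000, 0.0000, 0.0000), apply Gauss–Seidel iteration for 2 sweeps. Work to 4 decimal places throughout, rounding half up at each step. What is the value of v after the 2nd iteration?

1.5126

Iteration 1:
  u = (3 - (4)·0.0000 - (-1)·0.0000) / (9) = 0.3333
  v = (-11 - (2)·0.3333 - (3)·0.0000) / (-7) = 1.6667
  w = (1 - (-4)·0.3333 - (2)·1.6667) / (-8) = 0.1250
Iteration 2:
  u = (3 - (4)·1.6667 - (-1)·0.1250) / (9) = -0.3935
  v = (-11 - (2)·-0.3935 - (3)·0.1250) / (-7) = 1.5126
  w = (1 - (-4)·-0.3935 - (2)·1.5126) / (-8) = 0.4499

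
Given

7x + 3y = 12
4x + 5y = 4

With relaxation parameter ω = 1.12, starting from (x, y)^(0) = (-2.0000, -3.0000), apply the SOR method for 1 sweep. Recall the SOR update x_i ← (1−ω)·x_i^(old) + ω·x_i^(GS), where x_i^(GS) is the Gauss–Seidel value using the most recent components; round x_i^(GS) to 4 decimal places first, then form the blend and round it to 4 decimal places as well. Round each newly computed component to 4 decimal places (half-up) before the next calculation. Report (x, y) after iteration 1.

Iteration 1:
  x: GS value = (12 - (3)·-3.0000) / (7) = 3.0000;  x ← (1−ω)·-2.0000 + ω·3.0000 = 3.6000
  y: GS value = (4 - (4)·3.6000) / (5) = -2.0800;  y ← (1−ω)·-3.0000 + ω·-2.0800 = -1.9696

(3.6000, -1.9696)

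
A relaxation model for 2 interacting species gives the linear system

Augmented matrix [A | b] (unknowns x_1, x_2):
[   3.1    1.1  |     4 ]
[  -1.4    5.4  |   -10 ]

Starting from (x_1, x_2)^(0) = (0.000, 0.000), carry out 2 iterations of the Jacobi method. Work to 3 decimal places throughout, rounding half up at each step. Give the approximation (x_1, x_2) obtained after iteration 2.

Iteration 1:
  x_1 = (4 - (1.1)·0.000) / (3.1) = 1.290
  x_2 = (-10 - (-1.4)·0.000) / (5.4) = -1.852
Iteration 2:
  x_1 = (4 - (1.1)·-1.852) / (3.1) = 1.947
  x_2 = (-10 - (-1.4)·1.290) / (5.4) = -1.517

(1.947, -1.517)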